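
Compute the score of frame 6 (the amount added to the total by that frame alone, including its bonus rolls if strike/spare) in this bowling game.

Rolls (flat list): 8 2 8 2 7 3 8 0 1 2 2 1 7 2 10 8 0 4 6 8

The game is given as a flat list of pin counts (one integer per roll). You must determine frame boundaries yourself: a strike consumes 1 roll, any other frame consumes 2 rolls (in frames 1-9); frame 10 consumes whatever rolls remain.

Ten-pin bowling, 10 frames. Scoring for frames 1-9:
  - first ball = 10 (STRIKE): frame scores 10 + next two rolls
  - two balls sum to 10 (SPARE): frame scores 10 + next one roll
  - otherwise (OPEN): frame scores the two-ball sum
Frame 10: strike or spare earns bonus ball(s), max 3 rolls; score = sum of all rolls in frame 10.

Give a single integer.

Frame 1: SPARE (8+2=10). 10 + next roll (8) = 18. Cumulative: 18
Frame 2: SPARE (8+2=10). 10 + next roll (7) = 17. Cumulative: 35
Frame 3: SPARE (7+3=10). 10 + next roll (8) = 18. Cumulative: 53
Frame 4: OPEN (8+0=8). Cumulative: 61
Frame 5: OPEN (1+2=3). Cumulative: 64
Frame 6: OPEN (2+1=3). Cumulative: 67
Frame 7: OPEN (7+2=9). Cumulative: 76
Frame 8: STRIKE. 10 + next two rolls (8+0) = 18. Cumulative: 94

Answer: 3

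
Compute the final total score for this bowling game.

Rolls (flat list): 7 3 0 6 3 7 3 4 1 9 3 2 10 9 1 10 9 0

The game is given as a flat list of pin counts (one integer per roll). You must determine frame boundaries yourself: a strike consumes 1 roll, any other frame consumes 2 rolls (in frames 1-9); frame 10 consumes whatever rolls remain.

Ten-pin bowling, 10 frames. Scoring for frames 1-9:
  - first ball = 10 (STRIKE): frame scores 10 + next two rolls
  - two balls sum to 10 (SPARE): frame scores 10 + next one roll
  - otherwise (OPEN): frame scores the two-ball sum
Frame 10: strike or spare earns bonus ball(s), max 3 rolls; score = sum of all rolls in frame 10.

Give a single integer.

Answer: 122

Derivation:
Frame 1: SPARE (7+3=10). 10 + next roll (0) = 10. Cumulative: 10
Frame 2: OPEN (0+6=6). Cumulative: 16
Frame 3: SPARE (3+7=10). 10 + next roll (3) = 13. Cumulative: 29
Frame 4: OPEN (3+4=7). Cumulative: 36
Frame 5: SPARE (1+9=10). 10 + next roll (3) = 13. Cumulative: 49
Frame 6: OPEN (3+2=5). Cumulative: 54
Frame 7: STRIKE. 10 + next two rolls (9+1) = 20. Cumulative: 74
Frame 8: SPARE (9+1=10). 10 + next roll (10) = 20. Cumulative: 94
Frame 9: STRIKE. 10 + next two rolls (9+0) = 19. Cumulative: 113
Frame 10: OPEN. Sum of all frame-10 rolls (9+0) = 9. Cumulative: 122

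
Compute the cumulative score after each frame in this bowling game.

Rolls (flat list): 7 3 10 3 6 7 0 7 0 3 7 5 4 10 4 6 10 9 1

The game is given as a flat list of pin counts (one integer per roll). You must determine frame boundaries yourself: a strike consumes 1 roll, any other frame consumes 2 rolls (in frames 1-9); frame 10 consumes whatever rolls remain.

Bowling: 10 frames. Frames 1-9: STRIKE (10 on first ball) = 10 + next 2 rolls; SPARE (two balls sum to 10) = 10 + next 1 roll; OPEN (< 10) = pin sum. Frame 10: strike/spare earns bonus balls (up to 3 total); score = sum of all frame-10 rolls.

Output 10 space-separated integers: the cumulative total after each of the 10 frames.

Answer: 20 39 48 55 62 77 86 106 126 146

Derivation:
Frame 1: SPARE (7+3=10). 10 + next roll (10) = 20. Cumulative: 20
Frame 2: STRIKE. 10 + next two rolls (3+6) = 19. Cumulative: 39
Frame 3: OPEN (3+6=9). Cumulative: 48
Frame 4: OPEN (7+0=7). Cumulative: 55
Frame 5: OPEN (7+0=7). Cumulative: 62
Frame 6: SPARE (3+7=10). 10 + next roll (5) = 15. Cumulative: 77
Frame 7: OPEN (5+4=9). Cumulative: 86
Frame 8: STRIKE. 10 + next two rolls (4+6) = 20. Cumulative: 106
Frame 9: SPARE (4+6=10). 10 + next roll (10) = 20. Cumulative: 126
Frame 10: STRIKE. Sum of all frame-10 rolls (10+9+1) = 20. Cumulative: 146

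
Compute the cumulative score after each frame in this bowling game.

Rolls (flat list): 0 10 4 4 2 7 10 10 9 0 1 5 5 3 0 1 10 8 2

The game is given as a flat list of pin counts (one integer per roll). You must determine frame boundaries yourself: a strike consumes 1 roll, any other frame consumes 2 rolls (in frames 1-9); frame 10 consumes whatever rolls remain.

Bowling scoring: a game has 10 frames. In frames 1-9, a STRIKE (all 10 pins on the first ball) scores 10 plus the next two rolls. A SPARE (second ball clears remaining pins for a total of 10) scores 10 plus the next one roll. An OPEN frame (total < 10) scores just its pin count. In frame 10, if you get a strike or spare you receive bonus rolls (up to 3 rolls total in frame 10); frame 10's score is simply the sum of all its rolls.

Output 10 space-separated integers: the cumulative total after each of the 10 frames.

Frame 1: SPARE (0+10=10). 10 + next roll (4) = 14. Cumulative: 14
Frame 2: OPEN (4+4=8). Cumulative: 22
Frame 3: OPEN (2+7=9). Cumulative: 31
Frame 4: STRIKE. 10 + next two rolls (10+9) = 29. Cumulative: 60
Frame 5: STRIKE. 10 + next two rolls (9+0) = 19. Cumulative: 79
Frame 6: OPEN (9+0=9). Cumulative: 88
Frame 7: OPEN (1+5=6). Cumulative: 94
Frame 8: OPEN (5+3=8). Cumulative: 102
Frame 9: OPEN (0+1=1). Cumulative: 103
Frame 10: STRIKE. Sum of all frame-10 rolls (10+8+2) = 20. Cumulative: 123

Answer: 14 22 31 60 79 88 94 102 103 123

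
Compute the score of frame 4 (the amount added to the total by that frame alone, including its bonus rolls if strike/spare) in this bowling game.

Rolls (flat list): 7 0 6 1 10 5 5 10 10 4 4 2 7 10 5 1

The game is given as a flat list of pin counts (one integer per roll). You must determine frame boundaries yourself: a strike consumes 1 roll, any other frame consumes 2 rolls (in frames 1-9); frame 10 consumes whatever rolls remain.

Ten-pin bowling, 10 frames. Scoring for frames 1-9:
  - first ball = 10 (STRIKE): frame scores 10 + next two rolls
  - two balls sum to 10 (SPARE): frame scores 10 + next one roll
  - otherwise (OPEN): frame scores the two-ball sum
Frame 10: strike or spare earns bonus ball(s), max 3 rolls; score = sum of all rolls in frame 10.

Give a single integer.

Frame 1: OPEN (7+0=7). Cumulative: 7
Frame 2: OPEN (6+1=7). Cumulative: 14
Frame 3: STRIKE. 10 + next two rolls (5+5) = 20. Cumulative: 34
Frame 4: SPARE (5+5=10). 10 + next roll (10) = 20. Cumulative: 54
Frame 5: STRIKE. 10 + next two rolls (10+4) = 24. Cumulative: 78
Frame 6: STRIKE. 10 + next two rolls (4+4) = 18. Cumulative: 96

Answer: 20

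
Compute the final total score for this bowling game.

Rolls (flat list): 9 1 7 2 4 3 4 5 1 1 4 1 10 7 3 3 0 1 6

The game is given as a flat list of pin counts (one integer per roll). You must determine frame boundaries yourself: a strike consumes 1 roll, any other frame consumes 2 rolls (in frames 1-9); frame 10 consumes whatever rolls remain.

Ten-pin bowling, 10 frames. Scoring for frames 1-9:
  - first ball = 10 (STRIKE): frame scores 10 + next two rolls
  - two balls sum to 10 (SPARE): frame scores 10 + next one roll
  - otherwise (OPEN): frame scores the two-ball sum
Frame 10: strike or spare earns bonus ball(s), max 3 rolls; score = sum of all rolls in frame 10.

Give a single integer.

Answer: 92

Derivation:
Frame 1: SPARE (9+1=10). 10 + next roll (7) = 17. Cumulative: 17
Frame 2: OPEN (7+2=9). Cumulative: 26
Frame 3: OPEN (4+3=7). Cumulative: 33
Frame 4: OPEN (4+5=9). Cumulative: 42
Frame 5: OPEN (1+1=2). Cumulative: 44
Frame 6: OPEN (4+1=5). Cumulative: 49
Frame 7: STRIKE. 10 + next two rolls (7+3) = 20. Cumulative: 69
Frame 8: SPARE (7+3=10). 10 + next roll (3) = 13. Cumulative: 82
Frame 9: OPEN (3+0=3). Cumulative: 85
Frame 10: OPEN. Sum of all frame-10 rolls (1+6) = 7. Cumulative: 92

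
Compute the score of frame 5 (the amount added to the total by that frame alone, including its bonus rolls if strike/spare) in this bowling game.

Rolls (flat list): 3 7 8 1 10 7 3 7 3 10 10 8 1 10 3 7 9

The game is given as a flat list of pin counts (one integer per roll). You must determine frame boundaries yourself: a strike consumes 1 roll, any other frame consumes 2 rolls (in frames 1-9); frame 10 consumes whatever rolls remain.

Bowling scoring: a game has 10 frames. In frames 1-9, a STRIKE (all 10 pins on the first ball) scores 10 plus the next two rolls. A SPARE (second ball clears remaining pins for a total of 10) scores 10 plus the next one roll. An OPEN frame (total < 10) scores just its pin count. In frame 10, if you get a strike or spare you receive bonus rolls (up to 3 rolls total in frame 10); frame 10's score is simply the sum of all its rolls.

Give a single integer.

Answer: 20

Derivation:
Frame 1: SPARE (3+7=10). 10 + next roll (8) = 18. Cumulative: 18
Frame 2: OPEN (8+1=9). Cumulative: 27
Frame 3: STRIKE. 10 + next two rolls (7+3) = 20. Cumulative: 47
Frame 4: SPARE (7+3=10). 10 + next roll (7) = 17. Cumulative: 64
Frame 5: SPARE (7+3=10). 10 + next roll (10) = 20. Cumulative: 84
Frame 6: STRIKE. 10 + next two rolls (10+8) = 28. Cumulative: 112
Frame 7: STRIKE. 10 + next two rolls (8+1) = 19. Cumulative: 131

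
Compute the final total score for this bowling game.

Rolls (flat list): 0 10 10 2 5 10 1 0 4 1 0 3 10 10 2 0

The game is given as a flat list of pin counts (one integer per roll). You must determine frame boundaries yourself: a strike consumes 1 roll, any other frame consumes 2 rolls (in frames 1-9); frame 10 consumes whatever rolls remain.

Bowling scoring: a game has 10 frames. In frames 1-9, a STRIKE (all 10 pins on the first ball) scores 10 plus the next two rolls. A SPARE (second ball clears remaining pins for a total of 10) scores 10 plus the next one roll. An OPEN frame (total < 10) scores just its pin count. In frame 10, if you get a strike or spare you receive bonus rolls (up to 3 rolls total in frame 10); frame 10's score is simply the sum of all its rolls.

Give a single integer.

Frame 1: SPARE (0+10=10). 10 + next roll (10) = 20. Cumulative: 20
Frame 2: STRIKE. 10 + next two rolls (2+5) = 17. Cumulative: 37
Frame 3: OPEN (2+5=7). Cumulative: 44
Frame 4: STRIKE. 10 + next two rolls (1+0) = 11. Cumulative: 55
Frame 5: OPEN (1+0=1). Cumulative: 56
Frame 6: OPEN (4+1=5). Cumulative: 61
Frame 7: OPEN (0+3=3). Cumulative: 64
Frame 8: STRIKE. 10 + next two rolls (10+2) = 22. Cumulative: 86
Frame 9: STRIKE. 10 + next two rolls (2+0) = 12. Cumulative: 98
Frame 10: OPEN. Sum of all frame-10 rolls (2+0) = 2. Cumulative: 100

Answer: 100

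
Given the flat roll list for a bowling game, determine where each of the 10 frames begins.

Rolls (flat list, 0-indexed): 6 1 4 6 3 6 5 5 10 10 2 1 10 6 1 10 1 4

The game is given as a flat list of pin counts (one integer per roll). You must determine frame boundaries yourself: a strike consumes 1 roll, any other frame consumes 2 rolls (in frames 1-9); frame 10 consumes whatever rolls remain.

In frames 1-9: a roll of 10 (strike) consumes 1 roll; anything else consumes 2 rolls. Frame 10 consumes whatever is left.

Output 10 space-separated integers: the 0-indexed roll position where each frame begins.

Frame 1 starts at roll index 0: rolls=6,1 (sum=7), consumes 2 rolls
Frame 2 starts at roll index 2: rolls=4,6 (sum=10), consumes 2 rolls
Frame 3 starts at roll index 4: rolls=3,6 (sum=9), consumes 2 rolls
Frame 4 starts at roll index 6: rolls=5,5 (sum=10), consumes 2 rolls
Frame 5 starts at roll index 8: roll=10 (strike), consumes 1 roll
Frame 6 starts at roll index 9: roll=10 (strike), consumes 1 roll
Frame 7 starts at roll index 10: rolls=2,1 (sum=3), consumes 2 rolls
Frame 8 starts at roll index 12: roll=10 (strike), consumes 1 roll
Frame 9 starts at roll index 13: rolls=6,1 (sum=7), consumes 2 rolls
Frame 10 starts at roll index 15: 3 remaining rolls

Answer: 0 2 4 6 8 9 10 12 13 15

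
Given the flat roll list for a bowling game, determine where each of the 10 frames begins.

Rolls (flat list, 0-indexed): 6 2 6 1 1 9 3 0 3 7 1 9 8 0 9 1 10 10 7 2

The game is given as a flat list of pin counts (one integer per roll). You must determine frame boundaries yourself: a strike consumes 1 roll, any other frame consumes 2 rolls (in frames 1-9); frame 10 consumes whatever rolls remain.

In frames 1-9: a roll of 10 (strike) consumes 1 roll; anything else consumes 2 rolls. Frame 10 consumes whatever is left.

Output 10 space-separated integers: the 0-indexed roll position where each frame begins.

Frame 1 starts at roll index 0: rolls=6,2 (sum=8), consumes 2 rolls
Frame 2 starts at roll index 2: rolls=6,1 (sum=7), consumes 2 rolls
Frame 3 starts at roll index 4: rolls=1,9 (sum=10), consumes 2 rolls
Frame 4 starts at roll index 6: rolls=3,0 (sum=3), consumes 2 rolls
Frame 5 starts at roll index 8: rolls=3,7 (sum=10), consumes 2 rolls
Frame 6 starts at roll index 10: rolls=1,9 (sum=10), consumes 2 rolls
Frame 7 starts at roll index 12: rolls=8,0 (sum=8), consumes 2 rolls
Frame 8 starts at roll index 14: rolls=9,1 (sum=10), consumes 2 rolls
Frame 9 starts at roll index 16: roll=10 (strike), consumes 1 roll
Frame 10 starts at roll index 17: 3 remaining rolls

Answer: 0 2 4 6 8 10 12 14 16 17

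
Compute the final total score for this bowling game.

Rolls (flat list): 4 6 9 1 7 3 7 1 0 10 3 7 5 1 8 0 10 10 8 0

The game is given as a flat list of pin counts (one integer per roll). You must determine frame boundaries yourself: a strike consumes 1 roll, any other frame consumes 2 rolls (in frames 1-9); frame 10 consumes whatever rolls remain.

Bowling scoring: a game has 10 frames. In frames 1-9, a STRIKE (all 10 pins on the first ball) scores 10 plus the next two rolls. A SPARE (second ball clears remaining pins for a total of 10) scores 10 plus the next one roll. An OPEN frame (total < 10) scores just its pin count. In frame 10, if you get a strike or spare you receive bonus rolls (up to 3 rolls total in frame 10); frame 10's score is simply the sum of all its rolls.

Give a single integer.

Answer: 149

Derivation:
Frame 1: SPARE (4+6=10). 10 + next roll (9) = 19. Cumulative: 19
Frame 2: SPARE (9+1=10). 10 + next roll (7) = 17. Cumulative: 36
Frame 3: SPARE (7+3=10). 10 + next roll (7) = 17. Cumulative: 53
Frame 4: OPEN (7+1=8). Cumulative: 61
Frame 5: SPARE (0+10=10). 10 + next roll (3) = 13. Cumulative: 74
Frame 6: SPARE (3+7=10). 10 + next roll (5) = 15. Cumulative: 89
Frame 7: OPEN (5+1=6). Cumulative: 95
Frame 8: OPEN (8+0=8). Cumulative: 103
Frame 9: STRIKE. 10 + next two rolls (10+8) = 28. Cumulative: 131
Frame 10: STRIKE. Sum of all frame-10 rolls (10+8+0) = 18. Cumulative: 149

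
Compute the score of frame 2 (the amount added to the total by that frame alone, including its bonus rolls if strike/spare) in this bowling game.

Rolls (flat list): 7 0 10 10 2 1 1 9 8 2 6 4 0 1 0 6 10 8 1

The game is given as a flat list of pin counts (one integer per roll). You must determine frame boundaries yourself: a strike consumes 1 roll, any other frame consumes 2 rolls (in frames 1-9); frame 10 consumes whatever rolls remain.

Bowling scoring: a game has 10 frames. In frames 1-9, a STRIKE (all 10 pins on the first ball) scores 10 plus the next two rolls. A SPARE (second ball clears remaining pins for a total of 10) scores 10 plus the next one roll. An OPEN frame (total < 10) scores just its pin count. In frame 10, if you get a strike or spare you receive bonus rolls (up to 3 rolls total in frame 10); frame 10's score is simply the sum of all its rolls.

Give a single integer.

Answer: 22

Derivation:
Frame 1: OPEN (7+0=7). Cumulative: 7
Frame 2: STRIKE. 10 + next two rolls (10+2) = 22. Cumulative: 29
Frame 3: STRIKE. 10 + next two rolls (2+1) = 13. Cumulative: 42
Frame 4: OPEN (2+1=3). Cumulative: 45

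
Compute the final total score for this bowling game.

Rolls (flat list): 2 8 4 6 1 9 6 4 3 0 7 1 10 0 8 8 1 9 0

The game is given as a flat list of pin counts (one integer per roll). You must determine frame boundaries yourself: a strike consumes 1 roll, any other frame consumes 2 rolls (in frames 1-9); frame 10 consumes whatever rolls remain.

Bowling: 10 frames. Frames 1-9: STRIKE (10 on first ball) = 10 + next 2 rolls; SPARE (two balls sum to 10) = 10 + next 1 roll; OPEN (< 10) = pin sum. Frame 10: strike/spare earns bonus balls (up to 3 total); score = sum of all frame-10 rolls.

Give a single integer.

Frame 1: SPARE (2+8=10). 10 + next roll (4) = 14. Cumulative: 14
Frame 2: SPARE (4+6=10). 10 + next roll (1) = 11. Cumulative: 25
Frame 3: SPARE (1+9=10). 10 + next roll (6) = 16. Cumulative: 41
Frame 4: SPARE (6+4=10). 10 + next roll (3) = 13. Cumulative: 54
Frame 5: OPEN (3+0=3). Cumulative: 57
Frame 6: OPEN (7+1=8). Cumulative: 65
Frame 7: STRIKE. 10 + next two rolls (0+8) = 18. Cumulative: 83
Frame 8: OPEN (0+8=8). Cumulative: 91
Frame 9: OPEN (8+1=9). Cumulative: 100
Frame 10: OPEN. Sum of all frame-10 rolls (9+0) = 9. Cumulative: 109

Answer: 109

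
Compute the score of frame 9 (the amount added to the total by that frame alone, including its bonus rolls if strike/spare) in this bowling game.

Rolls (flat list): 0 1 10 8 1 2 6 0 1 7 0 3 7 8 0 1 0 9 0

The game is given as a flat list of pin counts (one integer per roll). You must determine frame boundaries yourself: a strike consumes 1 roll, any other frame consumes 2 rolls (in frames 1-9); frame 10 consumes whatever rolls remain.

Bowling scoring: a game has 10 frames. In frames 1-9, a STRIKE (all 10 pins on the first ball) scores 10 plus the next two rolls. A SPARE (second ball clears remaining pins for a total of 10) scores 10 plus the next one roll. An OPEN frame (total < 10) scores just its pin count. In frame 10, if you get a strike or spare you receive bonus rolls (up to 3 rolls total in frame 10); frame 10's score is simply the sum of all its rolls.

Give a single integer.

Frame 1: OPEN (0+1=1). Cumulative: 1
Frame 2: STRIKE. 10 + next two rolls (8+1) = 19. Cumulative: 20
Frame 3: OPEN (8+1=9). Cumulative: 29
Frame 4: OPEN (2+6=8). Cumulative: 37
Frame 5: OPEN (0+1=1). Cumulative: 38
Frame 6: OPEN (7+0=7). Cumulative: 45
Frame 7: SPARE (3+7=10). 10 + next roll (8) = 18. Cumulative: 63
Frame 8: OPEN (8+0=8). Cumulative: 71
Frame 9: OPEN (1+0=1). Cumulative: 72
Frame 10: OPEN. Sum of all frame-10 rolls (9+0) = 9. Cumulative: 81

Answer: 1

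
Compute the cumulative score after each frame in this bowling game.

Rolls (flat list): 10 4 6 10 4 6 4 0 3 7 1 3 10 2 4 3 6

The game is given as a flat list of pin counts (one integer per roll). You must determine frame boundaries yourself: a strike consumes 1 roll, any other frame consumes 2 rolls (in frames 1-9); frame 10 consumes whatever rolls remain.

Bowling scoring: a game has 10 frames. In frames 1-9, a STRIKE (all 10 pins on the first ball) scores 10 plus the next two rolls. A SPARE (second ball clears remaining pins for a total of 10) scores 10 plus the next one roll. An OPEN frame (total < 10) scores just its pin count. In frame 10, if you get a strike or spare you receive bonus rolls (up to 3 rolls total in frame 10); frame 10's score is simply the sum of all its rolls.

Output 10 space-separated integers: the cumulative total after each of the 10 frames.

Frame 1: STRIKE. 10 + next two rolls (4+6) = 20. Cumulative: 20
Frame 2: SPARE (4+6=10). 10 + next roll (10) = 20. Cumulative: 40
Frame 3: STRIKE. 10 + next two rolls (4+6) = 20. Cumulative: 60
Frame 4: SPARE (4+6=10). 10 + next roll (4) = 14. Cumulative: 74
Frame 5: OPEN (4+0=4). Cumulative: 78
Frame 6: SPARE (3+7=10). 10 + next roll (1) = 11. Cumulative: 89
Frame 7: OPEN (1+3=4). Cumulative: 93
Frame 8: STRIKE. 10 + next two rolls (2+4) = 16. Cumulative: 109
Frame 9: OPEN (2+4=6). Cumulative: 115
Frame 10: OPEN. Sum of all frame-10 rolls (3+6) = 9. Cumulative: 124

Answer: 20 40 60 74 78 89 93 109 115 124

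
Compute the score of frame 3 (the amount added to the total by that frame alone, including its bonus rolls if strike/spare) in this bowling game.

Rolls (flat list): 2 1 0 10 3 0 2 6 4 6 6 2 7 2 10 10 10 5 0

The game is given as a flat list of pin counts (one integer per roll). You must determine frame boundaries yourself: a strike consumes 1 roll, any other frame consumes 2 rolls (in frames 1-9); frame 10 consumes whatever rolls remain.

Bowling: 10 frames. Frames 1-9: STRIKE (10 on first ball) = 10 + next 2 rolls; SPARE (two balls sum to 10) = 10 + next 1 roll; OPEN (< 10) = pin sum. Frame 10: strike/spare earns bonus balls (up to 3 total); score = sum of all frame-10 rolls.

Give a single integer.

Answer: 3

Derivation:
Frame 1: OPEN (2+1=3). Cumulative: 3
Frame 2: SPARE (0+10=10). 10 + next roll (3) = 13. Cumulative: 16
Frame 3: OPEN (3+0=3). Cumulative: 19
Frame 4: OPEN (2+6=8). Cumulative: 27
Frame 5: SPARE (4+6=10). 10 + next roll (6) = 16. Cumulative: 43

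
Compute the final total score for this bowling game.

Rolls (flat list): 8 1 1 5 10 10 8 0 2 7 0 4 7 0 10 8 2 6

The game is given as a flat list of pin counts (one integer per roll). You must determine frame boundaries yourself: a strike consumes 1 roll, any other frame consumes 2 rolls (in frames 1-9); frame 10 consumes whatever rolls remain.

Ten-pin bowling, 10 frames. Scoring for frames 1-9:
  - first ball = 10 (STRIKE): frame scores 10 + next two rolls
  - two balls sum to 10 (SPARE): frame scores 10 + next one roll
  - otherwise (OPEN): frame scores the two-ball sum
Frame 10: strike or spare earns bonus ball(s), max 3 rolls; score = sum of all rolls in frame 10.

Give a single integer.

Answer: 125

Derivation:
Frame 1: OPEN (8+1=9). Cumulative: 9
Frame 2: OPEN (1+5=6). Cumulative: 15
Frame 3: STRIKE. 10 + next two rolls (10+8) = 28. Cumulative: 43
Frame 4: STRIKE. 10 + next two rolls (8+0) = 18. Cumulative: 61
Frame 5: OPEN (8+0=8). Cumulative: 69
Frame 6: OPEN (2+7=9). Cumulative: 78
Frame 7: OPEN (0+4=4). Cumulative: 82
Frame 8: OPEN (7+0=7). Cumulative: 89
Frame 9: STRIKE. 10 + next two rolls (8+2) = 20. Cumulative: 109
Frame 10: SPARE. Sum of all frame-10 rolls (8+2+6) = 16. Cumulative: 125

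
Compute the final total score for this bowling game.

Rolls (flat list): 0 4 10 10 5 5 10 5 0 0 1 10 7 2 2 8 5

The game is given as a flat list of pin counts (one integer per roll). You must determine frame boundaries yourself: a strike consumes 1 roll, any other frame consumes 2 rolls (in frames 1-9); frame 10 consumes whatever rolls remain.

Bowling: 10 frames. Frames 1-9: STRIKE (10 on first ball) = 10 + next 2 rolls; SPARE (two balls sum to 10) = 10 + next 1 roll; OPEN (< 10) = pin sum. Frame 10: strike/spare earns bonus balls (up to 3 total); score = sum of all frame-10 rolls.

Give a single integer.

Frame 1: OPEN (0+4=4). Cumulative: 4
Frame 2: STRIKE. 10 + next two rolls (10+5) = 25. Cumulative: 29
Frame 3: STRIKE. 10 + next two rolls (5+5) = 20. Cumulative: 49
Frame 4: SPARE (5+5=10). 10 + next roll (10) = 20. Cumulative: 69
Frame 5: STRIKE. 10 + next two rolls (5+0) = 15. Cumulative: 84
Frame 6: OPEN (5+0=5). Cumulative: 89
Frame 7: OPEN (0+1=1). Cumulative: 90
Frame 8: STRIKE. 10 + next two rolls (7+2) = 19. Cumulative: 109
Frame 9: OPEN (7+2=9). Cumulative: 118
Frame 10: SPARE. Sum of all frame-10 rolls (2+8+5) = 15. Cumulative: 133

Answer: 133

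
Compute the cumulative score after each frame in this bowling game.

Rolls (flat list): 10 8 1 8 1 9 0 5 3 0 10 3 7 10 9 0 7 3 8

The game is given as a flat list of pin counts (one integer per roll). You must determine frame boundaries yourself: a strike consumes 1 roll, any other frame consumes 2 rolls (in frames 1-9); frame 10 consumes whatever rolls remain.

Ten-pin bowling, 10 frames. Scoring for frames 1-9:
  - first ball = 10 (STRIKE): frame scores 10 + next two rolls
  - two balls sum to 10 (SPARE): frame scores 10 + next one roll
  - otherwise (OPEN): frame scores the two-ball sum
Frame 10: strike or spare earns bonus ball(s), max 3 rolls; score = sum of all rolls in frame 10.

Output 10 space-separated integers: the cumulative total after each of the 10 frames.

Frame 1: STRIKE. 10 + next two rolls (8+1) = 19. Cumulative: 19
Frame 2: OPEN (8+1=9). Cumulative: 28
Frame 3: OPEN (8+1=9). Cumulative: 37
Frame 4: OPEN (9+0=9). Cumulative: 46
Frame 5: OPEN (5+3=8). Cumulative: 54
Frame 6: SPARE (0+10=10). 10 + next roll (3) = 13. Cumulative: 67
Frame 7: SPARE (3+7=10). 10 + next roll (10) = 20. Cumulative: 87
Frame 8: STRIKE. 10 + next two rolls (9+0) = 19. Cumulative: 106
Frame 9: OPEN (9+0=9). Cumulative: 115
Frame 10: SPARE. Sum of all frame-10 rolls (7+3+8) = 18. Cumulative: 133

Answer: 19 28 37 46 54 67 87 106 115 133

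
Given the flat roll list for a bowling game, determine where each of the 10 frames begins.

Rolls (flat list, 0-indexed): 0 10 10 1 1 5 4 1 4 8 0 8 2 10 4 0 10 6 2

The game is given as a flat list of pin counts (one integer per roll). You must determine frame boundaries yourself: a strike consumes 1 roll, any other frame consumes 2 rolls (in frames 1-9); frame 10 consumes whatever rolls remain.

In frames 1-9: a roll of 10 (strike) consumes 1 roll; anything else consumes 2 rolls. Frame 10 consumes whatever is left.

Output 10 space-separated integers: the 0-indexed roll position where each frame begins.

Answer: 0 2 3 5 7 9 11 13 14 16

Derivation:
Frame 1 starts at roll index 0: rolls=0,10 (sum=10), consumes 2 rolls
Frame 2 starts at roll index 2: roll=10 (strike), consumes 1 roll
Frame 3 starts at roll index 3: rolls=1,1 (sum=2), consumes 2 rolls
Frame 4 starts at roll index 5: rolls=5,4 (sum=9), consumes 2 rolls
Frame 5 starts at roll index 7: rolls=1,4 (sum=5), consumes 2 rolls
Frame 6 starts at roll index 9: rolls=8,0 (sum=8), consumes 2 rolls
Frame 7 starts at roll index 11: rolls=8,2 (sum=10), consumes 2 rolls
Frame 8 starts at roll index 13: roll=10 (strike), consumes 1 roll
Frame 9 starts at roll index 14: rolls=4,0 (sum=4), consumes 2 rolls
Frame 10 starts at roll index 16: 3 remaining rolls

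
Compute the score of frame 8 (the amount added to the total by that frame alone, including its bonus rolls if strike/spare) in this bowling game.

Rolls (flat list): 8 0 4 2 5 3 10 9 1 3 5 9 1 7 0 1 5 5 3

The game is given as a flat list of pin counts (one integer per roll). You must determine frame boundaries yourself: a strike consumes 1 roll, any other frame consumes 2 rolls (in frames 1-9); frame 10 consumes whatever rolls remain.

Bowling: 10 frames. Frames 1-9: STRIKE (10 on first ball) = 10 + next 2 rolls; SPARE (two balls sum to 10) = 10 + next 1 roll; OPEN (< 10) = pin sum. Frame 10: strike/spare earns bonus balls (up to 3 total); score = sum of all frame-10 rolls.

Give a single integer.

Answer: 7

Derivation:
Frame 1: OPEN (8+0=8). Cumulative: 8
Frame 2: OPEN (4+2=6). Cumulative: 14
Frame 3: OPEN (5+3=8). Cumulative: 22
Frame 4: STRIKE. 10 + next two rolls (9+1) = 20. Cumulative: 42
Frame 5: SPARE (9+1=10). 10 + next roll (3) = 13. Cumulative: 55
Frame 6: OPEN (3+5=8). Cumulative: 63
Frame 7: SPARE (9+1=10). 10 + next roll (7) = 17. Cumulative: 80
Frame 8: OPEN (7+0=7). Cumulative: 87
Frame 9: OPEN (1+5=6). Cumulative: 93
Frame 10: OPEN. Sum of all frame-10 rolls (5+3) = 8. Cumulative: 101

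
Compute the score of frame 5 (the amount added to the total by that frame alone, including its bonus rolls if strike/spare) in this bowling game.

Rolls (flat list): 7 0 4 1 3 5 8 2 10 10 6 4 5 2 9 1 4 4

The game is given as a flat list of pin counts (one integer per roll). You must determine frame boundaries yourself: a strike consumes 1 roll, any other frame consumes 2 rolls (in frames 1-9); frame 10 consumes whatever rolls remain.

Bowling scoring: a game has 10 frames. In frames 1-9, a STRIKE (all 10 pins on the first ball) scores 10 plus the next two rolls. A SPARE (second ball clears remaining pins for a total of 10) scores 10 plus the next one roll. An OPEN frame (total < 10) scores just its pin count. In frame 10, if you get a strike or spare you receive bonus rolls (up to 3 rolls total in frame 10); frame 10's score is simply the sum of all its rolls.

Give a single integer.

Frame 1: OPEN (7+0=7). Cumulative: 7
Frame 2: OPEN (4+1=5). Cumulative: 12
Frame 3: OPEN (3+5=8). Cumulative: 20
Frame 4: SPARE (8+2=10). 10 + next roll (10) = 20. Cumulative: 40
Frame 5: STRIKE. 10 + next two rolls (10+6) = 26. Cumulative: 66
Frame 6: STRIKE. 10 + next two rolls (6+4) = 20. Cumulative: 86
Frame 7: SPARE (6+4=10). 10 + next roll (5) = 15. Cumulative: 101

Answer: 26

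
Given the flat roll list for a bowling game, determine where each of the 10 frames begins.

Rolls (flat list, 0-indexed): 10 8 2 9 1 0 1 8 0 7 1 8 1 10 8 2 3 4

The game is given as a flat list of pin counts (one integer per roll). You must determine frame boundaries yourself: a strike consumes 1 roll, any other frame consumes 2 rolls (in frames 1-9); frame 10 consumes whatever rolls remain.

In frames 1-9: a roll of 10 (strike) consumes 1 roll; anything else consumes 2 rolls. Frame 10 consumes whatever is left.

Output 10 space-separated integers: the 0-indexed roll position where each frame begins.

Answer: 0 1 3 5 7 9 11 13 14 16

Derivation:
Frame 1 starts at roll index 0: roll=10 (strike), consumes 1 roll
Frame 2 starts at roll index 1: rolls=8,2 (sum=10), consumes 2 rolls
Frame 3 starts at roll index 3: rolls=9,1 (sum=10), consumes 2 rolls
Frame 4 starts at roll index 5: rolls=0,1 (sum=1), consumes 2 rolls
Frame 5 starts at roll index 7: rolls=8,0 (sum=8), consumes 2 rolls
Frame 6 starts at roll index 9: rolls=7,1 (sum=8), consumes 2 rolls
Frame 7 starts at roll index 11: rolls=8,1 (sum=9), consumes 2 rolls
Frame 8 starts at roll index 13: roll=10 (strike), consumes 1 roll
Frame 9 starts at roll index 14: rolls=8,2 (sum=10), consumes 2 rolls
Frame 10 starts at roll index 16: 2 remaining rolls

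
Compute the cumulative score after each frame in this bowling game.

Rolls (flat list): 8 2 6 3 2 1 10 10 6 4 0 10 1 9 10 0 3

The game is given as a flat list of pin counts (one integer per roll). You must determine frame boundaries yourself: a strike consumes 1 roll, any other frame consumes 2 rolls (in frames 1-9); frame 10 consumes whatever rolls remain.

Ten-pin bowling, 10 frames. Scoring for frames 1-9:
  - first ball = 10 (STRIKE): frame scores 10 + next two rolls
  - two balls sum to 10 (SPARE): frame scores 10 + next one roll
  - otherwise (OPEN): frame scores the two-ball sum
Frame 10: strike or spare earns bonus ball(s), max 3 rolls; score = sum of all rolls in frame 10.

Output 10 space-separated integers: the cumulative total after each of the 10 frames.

Answer: 16 25 28 54 74 84 95 115 128 131

Derivation:
Frame 1: SPARE (8+2=10). 10 + next roll (6) = 16. Cumulative: 16
Frame 2: OPEN (6+3=9). Cumulative: 25
Frame 3: OPEN (2+1=3). Cumulative: 28
Frame 4: STRIKE. 10 + next two rolls (10+6) = 26. Cumulative: 54
Frame 5: STRIKE. 10 + next two rolls (6+4) = 20. Cumulative: 74
Frame 6: SPARE (6+4=10). 10 + next roll (0) = 10. Cumulative: 84
Frame 7: SPARE (0+10=10). 10 + next roll (1) = 11. Cumulative: 95
Frame 8: SPARE (1+9=10). 10 + next roll (10) = 20. Cumulative: 115
Frame 9: STRIKE. 10 + next two rolls (0+3) = 13. Cumulative: 128
Frame 10: OPEN. Sum of all frame-10 rolls (0+3) = 3. Cumulative: 131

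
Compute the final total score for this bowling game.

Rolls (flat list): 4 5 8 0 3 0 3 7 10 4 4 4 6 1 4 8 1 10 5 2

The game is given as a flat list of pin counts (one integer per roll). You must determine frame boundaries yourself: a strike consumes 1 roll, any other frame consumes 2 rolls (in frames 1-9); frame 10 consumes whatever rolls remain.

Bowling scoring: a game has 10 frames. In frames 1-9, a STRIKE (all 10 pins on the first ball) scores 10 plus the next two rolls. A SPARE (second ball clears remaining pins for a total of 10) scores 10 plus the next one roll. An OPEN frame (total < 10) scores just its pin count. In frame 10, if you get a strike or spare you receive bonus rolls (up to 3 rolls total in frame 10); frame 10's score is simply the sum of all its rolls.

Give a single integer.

Frame 1: OPEN (4+5=9). Cumulative: 9
Frame 2: OPEN (8+0=8). Cumulative: 17
Frame 3: OPEN (3+0=3). Cumulative: 20
Frame 4: SPARE (3+7=10). 10 + next roll (10) = 20. Cumulative: 40
Frame 5: STRIKE. 10 + next two rolls (4+4) = 18. Cumulative: 58
Frame 6: OPEN (4+4=8). Cumulative: 66
Frame 7: SPARE (4+6=10). 10 + next roll (1) = 11. Cumulative: 77
Frame 8: OPEN (1+4=5). Cumulative: 82
Frame 9: OPEN (8+1=9). Cumulative: 91
Frame 10: STRIKE. Sum of all frame-10 rolls (10+5+2) = 17. Cumulative: 108

Answer: 108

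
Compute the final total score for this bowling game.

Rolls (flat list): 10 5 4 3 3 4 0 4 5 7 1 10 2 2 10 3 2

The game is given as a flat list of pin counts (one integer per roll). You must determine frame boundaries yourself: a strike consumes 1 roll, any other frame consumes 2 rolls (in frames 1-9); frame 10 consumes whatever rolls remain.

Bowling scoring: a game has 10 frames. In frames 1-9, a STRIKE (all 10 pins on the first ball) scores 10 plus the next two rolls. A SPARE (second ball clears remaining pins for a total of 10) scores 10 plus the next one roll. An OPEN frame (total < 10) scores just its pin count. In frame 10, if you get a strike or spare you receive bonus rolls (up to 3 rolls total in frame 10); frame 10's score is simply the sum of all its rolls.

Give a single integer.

Answer: 93

Derivation:
Frame 1: STRIKE. 10 + next two rolls (5+4) = 19. Cumulative: 19
Frame 2: OPEN (5+4=9). Cumulative: 28
Frame 3: OPEN (3+3=6). Cumulative: 34
Frame 4: OPEN (4+0=4). Cumulative: 38
Frame 5: OPEN (4+5=9). Cumulative: 47
Frame 6: OPEN (7+1=8). Cumulative: 55
Frame 7: STRIKE. 10 + next two rolls (2+2) = 14. Cumulative: 69
Frame 8: OPEN (2+2=4). Cumulative: 73
Frame 9: STRIKE. 10 + next two rolls (3+2) = 15. Cumulative: 88
Frame 10: OPEN. Sum of all frame-10 rolls (3+2) = 5. Cumulative: 93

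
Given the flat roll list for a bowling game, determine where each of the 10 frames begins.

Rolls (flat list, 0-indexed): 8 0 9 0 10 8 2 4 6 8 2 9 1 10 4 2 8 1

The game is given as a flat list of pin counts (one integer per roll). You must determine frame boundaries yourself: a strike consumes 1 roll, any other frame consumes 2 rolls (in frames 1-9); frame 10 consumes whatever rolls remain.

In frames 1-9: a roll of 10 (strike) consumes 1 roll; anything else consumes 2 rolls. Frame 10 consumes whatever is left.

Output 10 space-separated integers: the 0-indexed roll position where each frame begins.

Frame 1 starts at roll index 0: rolls=8,0 (sum=8), consumes 2 rolls
Frame 2 starts at roll index 2: rolls=9,0 (sum=9), consumes 2 rolls
Frame 3 starts at roll index 4: roll=10 (strike), consumes 1 roll
Frame 4 starts at roll index 5: rolls=8,2 (sum=10), consumes 2 rolls
Frame 5 starts at roll index 7: rolls=4,6 (sum=10), consumes 2 rolls
Frame 6 starts at roll index 9: rolls=8,2 (sum=10), consumes 2 rolls
Frame 7 starts at roll index 11: rolls=9,1 (sum=10), consumes 2 rolls
Frame 8 starts at roll index 13: roll=10 (strike), consumes 1 roll
Frame 9 starts at roll index 14: rolls=4,2 (sum=6), consumes 2 rolls
Frame 10 starts at roll index 16: 2 remaining rolls

Answer: 0 2 4 5 7 9 11 13 14 16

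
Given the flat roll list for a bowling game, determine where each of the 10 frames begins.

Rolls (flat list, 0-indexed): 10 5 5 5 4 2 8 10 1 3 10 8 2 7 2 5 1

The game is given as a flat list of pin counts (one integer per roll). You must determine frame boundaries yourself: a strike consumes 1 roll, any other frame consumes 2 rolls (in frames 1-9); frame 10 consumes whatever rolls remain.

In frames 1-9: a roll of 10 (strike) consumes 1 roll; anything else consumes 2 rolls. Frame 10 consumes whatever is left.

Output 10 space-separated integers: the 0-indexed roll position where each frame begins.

Answer: 0 1 3 5 7 8 10 11 13 15

Derivation:
Frame 1 starts at roll index 0: roll=10 (strike), consumes 1 roll
Frame 2 starts at roll index 1: rolls=5,5 (sum=10), consumes 2 rolls
Frame 3 starts at roll index 3: rolls=5,4 (sum=9), consumes 2 rolls
Frame 4 starts at roll index 5: rolls=2,8 (sum=10), consumes 2 rolls
Frame 5 starts at roll index 7: roll=10 (strike), consumes 1 roll
Frame 6 starts at roll index 8: rolls=1,3 (sum=4), consumes 2 rolls
Frame 7 starts at roll index 10: roll=10 (strike), consumes 1 roll
Frame 8 starts at roll index 11: rolls=8,2 (sum=10), consumes 2 rolls
Frame 9 starts at roll index 13: rolls=7,2 (sum=9), consumes 2 rolls
Frame 10 starts at roll index 15: 2 remaining rolls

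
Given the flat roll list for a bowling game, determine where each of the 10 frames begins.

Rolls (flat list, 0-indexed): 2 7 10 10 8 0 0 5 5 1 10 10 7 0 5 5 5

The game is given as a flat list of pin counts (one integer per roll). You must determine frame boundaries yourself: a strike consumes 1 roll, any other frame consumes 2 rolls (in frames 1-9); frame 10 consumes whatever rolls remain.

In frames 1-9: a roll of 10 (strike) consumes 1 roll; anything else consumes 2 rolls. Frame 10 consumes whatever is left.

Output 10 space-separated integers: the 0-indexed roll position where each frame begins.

Frame 1 starts at roll index 0: rolls=2,7 (sum=9), consumes 2 rolls
Frame 2 starts at roll index 2: roll=10 (strike), consumes 1 roll
Frame 3 starts at roll index 3: roll=10 (strike), consumes 1 roll
Frame 4 starts at roll index 4: rolls=8,0 (sum=8), consumes 2 rolls
Frame 5 starts at roll index 6: rolls=0,5 (sum=5), consumes 2 rolls
Frame 6 starts at roll index 8: rolls=5,1 (sum=6), consumes 2 rolls
Frame 7 starts at roll index 10: roll=10 (strike), consumes 1 roll
Frame 8 starts at roll index 11: roll=10 (strike), consumes 1 roll
Frame 9 starts at roll index 12: rolls=7,0 (sum=7), consumes 2 rolls
Frame 10 starts at roll index 14: 3 remaining rolls

Answer: 0 2 3 4 6 8 10 11 12 14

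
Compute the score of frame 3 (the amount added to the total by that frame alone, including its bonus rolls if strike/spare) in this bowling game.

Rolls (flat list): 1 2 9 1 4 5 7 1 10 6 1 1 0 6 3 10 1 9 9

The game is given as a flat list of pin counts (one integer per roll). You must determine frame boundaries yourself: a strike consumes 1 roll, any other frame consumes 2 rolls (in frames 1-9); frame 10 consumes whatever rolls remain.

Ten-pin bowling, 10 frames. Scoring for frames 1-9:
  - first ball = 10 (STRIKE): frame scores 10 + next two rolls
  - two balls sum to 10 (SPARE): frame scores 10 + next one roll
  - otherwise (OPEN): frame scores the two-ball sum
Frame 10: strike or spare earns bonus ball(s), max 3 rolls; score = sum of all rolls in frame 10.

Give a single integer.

Frame 1: OPEN (1+2=3). Cumulative: 3
Frame 2: SPARE (9+1=10). 10 + next roll (4) = 14. Cumulative: 17
Frame 3: OPEN (4+5=9). Cumulative: 26
Frame 4: OPEN (7+1=8). Cumulative: 34
Frame 5: STRIKE. 10 + next two rolls (6+1) = 17. Cumulative: 51

Answer: 9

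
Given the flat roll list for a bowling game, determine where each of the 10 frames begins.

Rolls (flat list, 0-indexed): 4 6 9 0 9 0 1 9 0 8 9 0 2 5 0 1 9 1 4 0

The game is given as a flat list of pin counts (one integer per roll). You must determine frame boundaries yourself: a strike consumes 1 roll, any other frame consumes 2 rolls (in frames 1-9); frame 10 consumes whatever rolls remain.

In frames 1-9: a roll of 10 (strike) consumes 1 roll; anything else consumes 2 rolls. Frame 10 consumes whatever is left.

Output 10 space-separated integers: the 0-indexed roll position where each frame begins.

Answer: 0 2 4 6 8 10 12 14 16 18

Derivation:
Frame 1 starts at roll index 0: rolls=4,6 (sum=10), consumes 2 rolls
Frame 2 starts at roll index 2: rolls=9,0 (sum=9), consumes 2 rolls
Frame 3 starts at roll index 4: rolls=9,0 (sum=9), consumes 2 rolls
Frame 4 starts at roll index 6: rolls=1,9 (sum=10), consumes 2 rolls
Frame 5 starts at roll index 8: rolls=0,8 (sum=8), consumes 2 rolls
Frame 6 starts at roll index 10: rolls=9,0 (sum=9), consumes 2 rolls
Frame 7 starts at roll index 12: rolls=2,5 (sum=7), consumes 2 rolls
Frame 8 starts at roll index 14: rolls=0,1 (sum=1), consumes 2 rolls
Frame 9 starts at roll index 16: rolls=9,1 (sum=10), consumes 2 rolls
Frame 10 starts at roll index 18: 2 remaining rolls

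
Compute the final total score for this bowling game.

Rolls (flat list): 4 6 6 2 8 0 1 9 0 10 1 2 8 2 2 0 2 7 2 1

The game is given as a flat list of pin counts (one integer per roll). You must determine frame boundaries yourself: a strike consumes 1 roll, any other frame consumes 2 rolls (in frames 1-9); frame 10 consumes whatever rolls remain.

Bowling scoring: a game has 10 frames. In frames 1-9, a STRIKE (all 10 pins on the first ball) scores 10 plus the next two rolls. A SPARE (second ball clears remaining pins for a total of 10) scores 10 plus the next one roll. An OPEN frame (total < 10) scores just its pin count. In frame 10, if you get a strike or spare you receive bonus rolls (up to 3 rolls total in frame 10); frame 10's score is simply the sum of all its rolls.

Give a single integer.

Frame 1: SPARE (4+6=10). 10 + next roll (6) = 16. Cumulative: 16
Frame 2: OPEN (6+2=8). Cumulative: 24
Frame 3: OPEN (8+0=8). Cumulative: 32
Frame 4: SPARE (1+9=10). 10 + next roll (0) = 10. Cumulative: 42
Frame 5: SPARE (0+10=10). 10 + next roll (1) = 11. Cumulative: 53
Frame 6: OPEN (1+2=3). Cumulative: 56
Frame 7: SPARE (8+2=10). 10 + next roll (2) = 12. Cumulative: 68
Frame 8: OPEN (2+0=2). Cumulative: 70
Frame 9: OPEN (2+7=9). Cumulative: 79
Frame 10: OPEN. Sum of all frame-10 rolls (2+1) = 3. Cumulative: 82

Answer: 82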